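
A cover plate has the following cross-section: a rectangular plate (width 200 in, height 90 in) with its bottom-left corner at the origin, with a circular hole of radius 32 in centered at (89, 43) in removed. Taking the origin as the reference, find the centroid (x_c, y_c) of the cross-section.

Part | A | x̄ᵢ | ȳᵢ | A·x̄ᵢ | A·ȳᵢ
plate | 18000.00 | 100.00 | 45.00 | 1800000.00 | 810000.00
hole | -3216.99 | 89.00 | 43.00 | -286312.19 | -138330.61
Σ | 14783.01 |  |  | 1513687.81 | 671669.39
x_c = 1513687.81 / 14783.01 = 102.39 in
y_c = 671669.39 / 14783.01 = 45.44 in

x_c = 102.39 in, y_c = 45.44 in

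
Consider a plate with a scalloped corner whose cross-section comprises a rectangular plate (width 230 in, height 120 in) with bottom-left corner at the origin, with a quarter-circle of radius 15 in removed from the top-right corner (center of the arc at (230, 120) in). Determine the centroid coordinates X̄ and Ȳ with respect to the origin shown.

plate: A = 230 × 120 = 27600.00, centroid at (115.00, 60.00).
removed quarter-circle: A = −¼π·15² = -176.71, centroid at (223.63, 113.63).
ΣA = 27423.29 in², ΣAX̄ = 3134480.65 in³, ΣAȲ = 1635919.25 in³.
X̄ = 3134480.65/27423.29 = 114.30 in; Ȳ = 1635919.25/27423.29 = 59.65 in.

X̄ = 114.30 in, Ȳ = 59.65 in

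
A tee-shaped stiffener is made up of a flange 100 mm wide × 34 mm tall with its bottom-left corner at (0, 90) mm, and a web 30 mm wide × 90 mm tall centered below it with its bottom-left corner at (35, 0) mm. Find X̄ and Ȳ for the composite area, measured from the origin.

Part | A | x̄ᵢ | ȳᵢ | A·x̄ᵢ | A·ȳᵢ
web | 2700.00 | 50.00 | 45.00 | 135000.00 | 121500.00
flange | 3400.00 | 50.00 | 107.00 | 170000.00 | 363800.00
Σ | 6100.00 |  |  | 305000.00 | 485300.00
X̄ = 305000.00 / 6100.00 = 50.00 mm
Ȳ = 485300.00 / 6100.00 = 79.56 mm

X̄ = 50.00 mm, Ȳ = 79.56 mm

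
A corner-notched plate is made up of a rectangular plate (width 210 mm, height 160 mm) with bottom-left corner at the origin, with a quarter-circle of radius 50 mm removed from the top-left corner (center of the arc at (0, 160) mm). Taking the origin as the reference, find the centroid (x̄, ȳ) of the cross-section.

plate: A = 210 × 160 = 33600.00, centroid at (105.00, 80.00).
removed quarter-circle: A = −¼π·50² = -1963.50, centroid at (21.22, 138.78).
ΣA = 31636.50 mm², ΣAx̄ = 3486333.33 mm³, ΣAȳ = 2415507.40 mm³.
x̄ = 3486333.33/31636.50 = 110.20 mm; ȳ = 2415507.40/31636.50 = 76.35 mm.

x̄ = 110.20 mm, ȳ = 76.35 mm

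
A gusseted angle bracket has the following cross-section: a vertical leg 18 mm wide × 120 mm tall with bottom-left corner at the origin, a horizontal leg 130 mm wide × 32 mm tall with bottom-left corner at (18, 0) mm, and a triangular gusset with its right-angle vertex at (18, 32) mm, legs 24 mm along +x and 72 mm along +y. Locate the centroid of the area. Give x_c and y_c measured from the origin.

vertical leg: A = 18 × 120 = 2160.00, centroid at (9.00, 60.00).
horizontal leg: A = 130 × 32 = 4160.00, centroid at (83.00, 16.00).
gusset: A = ½·24·72 = 864.00, centroid at (26.00, 56.00).
ΣA = 7184.00 mm², ΣAx_c = 387184.00 mm³, ΣAy_c = 244544.00 mm³.
x_c = 387184.00/7184.00 = 53.90 mm; y_c = 244544.00/7184.00 = 34.04 mm.

x_c = 53.90 mm, y_c = 34.04 mm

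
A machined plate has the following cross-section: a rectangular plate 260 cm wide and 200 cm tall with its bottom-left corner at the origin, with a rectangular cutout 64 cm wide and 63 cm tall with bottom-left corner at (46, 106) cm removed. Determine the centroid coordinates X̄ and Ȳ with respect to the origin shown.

Part | A | x̄ᵢ | ȳᵢ | A·x̄ᵢ | A·ȳᵢ
plate | 52000.00 | 130.00 | 100.00 | 6760000.00 | 5200000.00
hole | -4032.00 | 78.00 | 137.50 | -314496.00 | -554400.00
Σ | 47968.00 |  |  | 6445504.00 | 4645600.00
X̄ = 6445504.00 / 47968.00 = 134.37 cm
Ȳ = 4645600.00 / 47968.00 = 96.85 cm

X̄ = 134.37 cm, Ȳ = 96.85 cm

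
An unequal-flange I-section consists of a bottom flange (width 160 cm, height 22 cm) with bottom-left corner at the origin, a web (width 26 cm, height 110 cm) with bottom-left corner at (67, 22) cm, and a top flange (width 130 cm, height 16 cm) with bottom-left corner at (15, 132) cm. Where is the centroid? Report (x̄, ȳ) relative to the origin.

bottom flange: A = 160 × 22 = 3520.00, centroid at (80.00, 11.00).
web: A = 26 × 110 = 2860.00, centroid at (80.00, 77.00).
top flange: A = 130 × 16 = 2080.00, centroid at (80.00, 140.00).
ΣA = 8460.00 cm²
ΣAx̄ = (3520.00)(80.00) + (2860.00)(80.00) + (2080.00)(80.00) = 676800.00 cm³
ΣAȳ = (3520.00)(11.00) + (2860.00)(77.00) + (2080.00)(140.00) = 550140.00 cm³
x̄ = 676800.00 / 8460.00 = 80.00 cm
ȳ = 550140.00 / 8460.00 = 65.03 cm

x̄ = 80.00 cm, ȳ = 65.03 cm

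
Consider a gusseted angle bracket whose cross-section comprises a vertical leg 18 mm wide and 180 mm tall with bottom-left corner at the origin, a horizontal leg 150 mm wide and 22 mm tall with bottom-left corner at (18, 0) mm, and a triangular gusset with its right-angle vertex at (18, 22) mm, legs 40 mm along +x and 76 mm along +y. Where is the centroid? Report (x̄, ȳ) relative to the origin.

x̄ = 47.60 mm, ȳ = 49.61 mm

vertical leg: A = 18 × 180 = 3240.00, centroid at (9.00, 90.00).
horizontal leg: A = 150 × 22 = 3300.00, centroid at (93.00, 11.00).
gusset: A = ½·40·76 = 1520.00, centroid at (31.33, 47.33).
ΣA = 8060.00 mm², ΣAx̄ = 383686.67 mm³, ΣAȳ = 399846.67 mm³.
x̄ = 383686.67/8060.00 = 47.60 mm; ȳ = 399846.67/8060.00 = 49.61 mm.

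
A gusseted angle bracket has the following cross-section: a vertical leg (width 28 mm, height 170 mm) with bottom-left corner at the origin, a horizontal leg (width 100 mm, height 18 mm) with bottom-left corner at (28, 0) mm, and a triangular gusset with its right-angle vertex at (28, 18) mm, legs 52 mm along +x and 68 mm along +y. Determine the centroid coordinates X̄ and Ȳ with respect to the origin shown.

X̄ = 34.48 mm, Ȳ = 59.16 mm

vertical leg: A = 28 × 170 = 4760.00, centroid at (14.00, 85.00).
horizontal leg: A = 100 × 18 = 1800.00, centroid at (78.00, 9.00).
gusset: A = ½·52·68 = 1768.00, centroid at (45.33, 40.67).
ΣA = 8328.00 mm²
ΣAX̄ = (4760.00)(14.00) + (1800.00)(78.00) + (1768.00)(45.33) = 287189.33 mm³
ΣAȲ = (4760.00)(85.00) + (1800.00)(9.00) + (1768.00)(40.67) = 492698.67 mm³
X̄ = 287189.33 / 8328.00 = 34.48 mm
Ȳ = 492698.67 / 8328.00 = 59.16 mm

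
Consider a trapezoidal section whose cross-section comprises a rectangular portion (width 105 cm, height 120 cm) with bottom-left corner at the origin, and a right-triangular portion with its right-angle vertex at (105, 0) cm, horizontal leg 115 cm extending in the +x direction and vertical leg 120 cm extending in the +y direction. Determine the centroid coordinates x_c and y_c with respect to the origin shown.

x_c = 84.64 cm, y_c = 52.92 cm

rectangular portion: A = 105 × 120 = 12600.00, centroid at (52.50, 60.00).
triangular portion: A = ½·115·120 = 6900.00, centroid at (143.33, 40.00).
ΣA = 19500.00 cm²
ΣAx_c = (12600.00)(52.50) + (6900.00)(143.33) = 1650500.00 cm³
ΣAy_c = (12600.00)(60.00) + (6900.00)(40.00) = 1032000.00 cm³
x_c = 1650500.00 / 19500.00 = 84.64 cm
y_c = 1032000.00 / 19500.00 = 52.92 cm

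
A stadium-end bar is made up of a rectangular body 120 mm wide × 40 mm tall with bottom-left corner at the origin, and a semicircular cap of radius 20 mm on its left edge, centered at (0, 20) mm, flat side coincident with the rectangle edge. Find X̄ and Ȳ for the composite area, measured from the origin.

Part | A | x̄ᵢ | ȳᵢ | A·x̄ᵢ | A·ȳᵢ
rectangular body | 4800.00 | 60.00 | 20.00 | 288000.00 | 96000.00
semicircular end | 628.32 | -8.49 | 20.00 | -5333.33 | 12566.37
Σ | 5428.32 |  |  | 282666.67 | 108566.37
X̄ = 282666.67 / 5428.32 = 52.07 mm
Ȳ = 108566.37 / 5428.32 = 20.00 mm

X̄ = 52.07 mm, Ȳ = 20.00 mm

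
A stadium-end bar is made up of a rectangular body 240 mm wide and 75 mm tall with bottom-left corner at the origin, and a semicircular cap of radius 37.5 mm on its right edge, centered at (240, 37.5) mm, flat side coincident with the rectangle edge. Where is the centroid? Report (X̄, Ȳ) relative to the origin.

rectangular body: A = 240 × 75 = 18000.00, centroid at (120.00, 37.50).
semicircular end: A = ½π·37.5² = 2208.93, centroid at (255.92, 37.50).
ΣA = 20208.93 mm²
ΣAX̄ = (18000.00)(120.00) + (2208.93)(255.92) = 2725300.01 mm³
ΣAȲ = (18000.00)(37.50) + (2208.93)(37.50) = 757834.96 mm³
X̄ = 2725300.01 / 20208.93 = 134.86 mm
Ȳ = 757834.96 / 20208.93 = 37.50 mm

X̄ = 134.86 mm, Ȳ = 37.50 mm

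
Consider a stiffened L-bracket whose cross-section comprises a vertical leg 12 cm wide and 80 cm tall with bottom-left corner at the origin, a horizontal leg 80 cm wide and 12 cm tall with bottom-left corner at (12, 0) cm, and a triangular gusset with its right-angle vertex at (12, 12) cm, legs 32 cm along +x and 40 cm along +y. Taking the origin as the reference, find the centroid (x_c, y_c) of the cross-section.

vertical leg: A = 12 × 80 = 960.00, centroid at (6.00, 40.00).
horizontal leg: A = 80 × 12 = 960.00, centroid at (52.00, 6.00).
gusset: A = ½·32·40 = 640.00, centroid at (22.67, 25.33).
ΣA = 2560.00 cm², ΣAx_c = 70186.67 cm³, ΣAy_c = 60373.33 cm³.
x_c = 70186.67/2560.00 = 27.42 cm; y_c = 60373.33/2560.00 = 23.58 cm.

x_c = 27.42 cm, y_c = 23.58 cm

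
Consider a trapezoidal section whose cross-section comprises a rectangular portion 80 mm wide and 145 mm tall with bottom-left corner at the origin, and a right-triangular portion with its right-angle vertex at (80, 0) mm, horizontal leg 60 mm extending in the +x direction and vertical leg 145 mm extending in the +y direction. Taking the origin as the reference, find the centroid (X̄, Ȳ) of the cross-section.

X̄ = 56.36 mm, Ȳ = 65.91 mm

rectangular portion: A = 80 × 145 = 11600.00, centroid at (40.00, 72.50).
triangular portion: A = ½·60·145 = 4350.00, centroid at (100.00, 48.33).
ΣA = 15950.00 mm², ΣAX̄ = 899000.00 mm³, ΣAȲ = 1051250.00 mm³.
X̄ = 899000.00/15950.00 = 56.36 mm; Ȳ = 1051250.00/15950.00 = 65.91 mm.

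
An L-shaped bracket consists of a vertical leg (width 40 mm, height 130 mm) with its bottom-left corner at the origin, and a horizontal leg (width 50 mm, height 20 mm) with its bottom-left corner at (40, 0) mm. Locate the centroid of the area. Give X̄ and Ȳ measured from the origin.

Part | A | x̄ᵢ | ȳᵢ | A·x̄ᵢ | A·ȳᵢ
vertical leg | 5200.00 | 20.00 | 65.00 | 104000.00 | 338000.00
horizontal leg | 1000.00 | 65.00 | 10.00 | 65000.00 | 10000.00
Σ | 6200.00 |  |  | 169000.00 | 348000.00
X̄ = 169000.00 / 6200.00 = 27.26 mm
Ȳ = 348000.00 / 6200.00 = 56.13 mm

X̄ = 27.26 mm, Ȳ = 56.13 mm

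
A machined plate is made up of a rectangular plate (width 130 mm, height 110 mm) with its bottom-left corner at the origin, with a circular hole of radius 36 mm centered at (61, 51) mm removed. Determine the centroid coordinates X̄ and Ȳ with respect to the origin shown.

X̄ = 66.59 mm, Ȳ = 56.59 mm

Part | A | x̄ᵢ | ȳᵢ | A·x̄ᵢ | A·ȳᵢ
plate | 14300.00 | 65.00 | 55.00 | 929500.00 | 786500.00
hole | -4071.50 | 61.00 | 51.00 | -248361.75 | -207646.71
Σ | 10228.50 |  |  | 681138.25 | 578853.29
X̄ = 681138.25 / 10228.50 = 66.59 mm
Ȳ = 578853.29 / 10228.50 = 56.59 mm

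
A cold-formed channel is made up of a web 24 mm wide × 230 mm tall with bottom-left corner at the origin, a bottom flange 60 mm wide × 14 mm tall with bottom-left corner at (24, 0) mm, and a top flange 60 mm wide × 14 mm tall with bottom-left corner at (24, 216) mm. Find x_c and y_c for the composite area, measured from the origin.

web: A = 24 × 230 = 5520.00, centroid at (12.00, 115.00).
bottom flange: A = 60 × 14 = 840.00, centroid at (54.00, 7.00).
top flange: A = 60 × 14 = 840.00, centroid at (54.00, 223.00).
ΣA = 7200.00 mm²
ΣAx_c = (5520.00)(12.00) + (840.00)(54.00) + (840.00)(54.00) = 156960.00 mm³
ΣAy_c = (5520.00)(115.00) + (840.00)(7.00) + (840.00)(223.00) = 828000.00 mm³
x_c = 156960.00 / 7200.00 = 21.80 mm
y_c = 828000.00 / 7200.00 = 115.00 mm

x_c = 21.80 mm, y_c = 115.00 mm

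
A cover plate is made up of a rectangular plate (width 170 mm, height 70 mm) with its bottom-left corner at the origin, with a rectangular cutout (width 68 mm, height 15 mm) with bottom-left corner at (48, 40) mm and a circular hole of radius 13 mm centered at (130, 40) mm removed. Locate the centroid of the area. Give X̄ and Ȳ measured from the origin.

X̄ = 82.99 mm, Ȳ = 33.51 mm

plate: A = 170 × 70 = 11900.00, centroid at (85.00, 35.00).
hole 1: A = −(68 × 15) = -1020.00, centroid at (82.00, 47.50).
hole 2: A = −π·13² = -530.93, centroid at (130.00, 40.00).
ΣA = 10349.07 mm², ΣAX̄ = 858839.21 mm³, ΣAȲ = 346812.83 mm³.
X̄ = 858839.21/10349.07 = 82.99 mm; Ȳ = 346812.83/10349.07 = 33.51 mm.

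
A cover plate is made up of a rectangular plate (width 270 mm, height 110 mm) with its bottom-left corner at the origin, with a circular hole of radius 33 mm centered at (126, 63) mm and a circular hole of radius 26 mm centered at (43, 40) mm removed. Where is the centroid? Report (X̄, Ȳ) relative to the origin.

plate: A = 270 × 110 = 29700.00, centroid at (135.00, 55.00).
hole 1: A = −π·33² = -3421.19, centroid at (126.00, 63.00).
hole 2: A = −π·26² = -2123.72, centroid at (43.00, 40.00).
ΣA = 24155.09 mm², ΣAX̄ = 3487109.69 mm³, ΣAȲ = 1333016.09 mm³.
X̄ = 3487109.69/24155.09 = 144.36 mm; Ȳ = 1333016.09/24155.09 = 55.19 mm.

X̄ = 144.36 mm, Ȳ = 55.19 mm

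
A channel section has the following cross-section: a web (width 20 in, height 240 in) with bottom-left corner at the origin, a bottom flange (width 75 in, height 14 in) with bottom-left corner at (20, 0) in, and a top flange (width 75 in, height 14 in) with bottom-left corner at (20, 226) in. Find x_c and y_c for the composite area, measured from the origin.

x_c = 24.46 in, y_c = 120.00 in

web: A = 20 × 240 = 4800.00, centroid at (10.00, 120.00).
bottom flange: A = 75 × 14 = 1050.00, centroid at (57.50, 7.00).
top flange: A = 75 × 14 = 1050.00, centroid at (57.50, 233.00).
ΣA = 6900.00 in², ΣAx_c = 168750.00 in³, ΣAy_c = 828000.00 in³.
x_c = 168750.00/6900.00 = 24.46 in; y_c = 828000.00/6900.00 = 120.00 in.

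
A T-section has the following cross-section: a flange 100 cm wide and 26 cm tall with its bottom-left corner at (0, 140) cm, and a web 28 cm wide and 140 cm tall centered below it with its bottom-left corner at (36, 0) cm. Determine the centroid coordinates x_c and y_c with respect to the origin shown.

x_c = 50.00 cm, y_c = 103.10 cm

web: A = 28 × 140 = 3920.00, centroid at (50.00, 70.00).
flange: A = 100 × 26 = 2600.00, centroid at (50.00, 153.00).
ΣA = 6520.00 cm², ΣAx_c = 326000.00 cm³, ΣAy_c = 672200.00 cm³.
x_c = 326000.00/6520.00 = 50.00 cm; y_c = 672200.00/6520.00 = 103.10 cm.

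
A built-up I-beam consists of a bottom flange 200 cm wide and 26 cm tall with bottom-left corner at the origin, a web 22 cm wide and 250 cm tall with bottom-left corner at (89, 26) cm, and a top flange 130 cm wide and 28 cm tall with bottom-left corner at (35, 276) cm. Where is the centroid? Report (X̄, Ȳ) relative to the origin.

X̄ = 100.00 cm, Ȳ = 136.24 cm

Part | A | x̄ᵢ | ȳᵢ | A·x̄ᵢ | A·ȳᵢ
bottom flange | 5200.00 | 100.00 | 13.00 | 520000.00 | 67600.00
web | 5500.00 | 100.00 | 151.00 | 550000.00 | 830500.00
top flange | 3640.00 | 100.00 | 290.00 | 364000.00 | 1055600.00
Σ | 14340.00 |  |  | 1434000.00 | 1953700.00
X̄ = 1434000.00 / 14340.00 = 100.00 cm
Ȳ = 1953700.00 / 14340.00 = 136.24 cm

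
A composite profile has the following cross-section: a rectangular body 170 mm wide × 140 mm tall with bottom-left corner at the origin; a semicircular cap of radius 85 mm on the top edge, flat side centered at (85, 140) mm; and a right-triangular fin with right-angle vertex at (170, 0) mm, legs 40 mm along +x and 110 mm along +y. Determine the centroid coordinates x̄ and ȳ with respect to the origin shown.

x̄ = 90.79 mm, ȳ = 100.27 mm

rectangular body: A = 170 × 140 = 23800.00, centroid at (85.00, 70.00).
semicircular top: A = ½π·85² = 11349.00, centroid at (85.00, 176.08).
triangular fin: A = ½·40·110 = 2200.00, centroid at (183.33, 36.67).
ΣA = 37349.00 mm², ΣAx̄ = 3390998.63 mm³, ΣAȳ = 3744943.82 mm³.
x̄ = 3390998.63/37349.00 = 90.79 mm; ȳ = 3744943.82/37349.00 = 100.27 mm.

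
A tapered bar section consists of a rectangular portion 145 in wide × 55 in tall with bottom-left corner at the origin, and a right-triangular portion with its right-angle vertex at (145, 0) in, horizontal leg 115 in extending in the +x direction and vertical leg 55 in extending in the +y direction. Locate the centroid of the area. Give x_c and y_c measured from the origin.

Part | A | x̄ᵢ | ȳᵢ | A·x̄ᵢ | A·ȳᵢ
rectangular portion | 7975.00 | 72.50 | 27.50 | 578187.50 | 219312.50
triangular portion | 3162.50 | 183.33 | 18.33 | 579791.67 | 57979.17
Σ | 11137.50 |  |  | 1157979.17 | 277291.67
x_c = 1157979.17 / 11137.50 = 103.97 in
y_c = 277291.67 / 11137.50 = 24.90 in

x_c = 103.97 in, y_c = 24.90 in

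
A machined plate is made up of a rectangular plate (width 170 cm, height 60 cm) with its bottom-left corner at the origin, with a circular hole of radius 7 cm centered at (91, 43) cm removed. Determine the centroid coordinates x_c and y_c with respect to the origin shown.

x_c = 84.91 cm, y_c = 29.80 cm

Part | A | x̄ᵢ | ȳᵢ | A·x̄ᵢ | A·ȳᵢ
plate | 10200.00 | 85.00 | 30.00 | 867000.00 | 306000.00
hole | -153.94 | 91.00 | 43.00 | -14008.36 | -6619.34
Σ | 10046.06 |  |  | 852991.64 | 299380.66
x_c = 852991.64 / 10046.06 = 84.91 cm
y_c = 299380.66 / 10046.06 = 29.80 cm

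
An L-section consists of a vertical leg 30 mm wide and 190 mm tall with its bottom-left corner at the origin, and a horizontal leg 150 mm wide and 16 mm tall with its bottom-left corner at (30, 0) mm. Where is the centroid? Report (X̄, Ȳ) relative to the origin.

vertical leg: A = 30 × 190 = 5700.00, centroid at (15.00, 95.00).
horizontal leg: A = 150 × 16 = 2400.00, centroid at (105.00, 8.00).
ΣA = 8100.00 mm², ΣAX̄ = 337500.00 mm³, ΣAȲ = 560700.00 mm³.
X̄ = 337500.00/8100.00 = 41.67 mm; Ȳ = 560700.00/8100.00 = 69.22 mm.

X̄ = 41.67 mm, Ȳ = 69.22 mm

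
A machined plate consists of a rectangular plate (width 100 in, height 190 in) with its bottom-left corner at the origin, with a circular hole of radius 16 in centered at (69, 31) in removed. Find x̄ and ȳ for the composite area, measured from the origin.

plate: A = 100 × 190 = 19000.00, centroid at (50.00, 95.00).
hole: A = −π·16² = -804.25, centroid at (69.00, 31.00).
ΣA = 18195.75 in², ΣAx̄ = 894506.91 in³, ΣAȳ = 1780068.32 in³.
x̄ = 894506.91/18195.75 = 49.16 in; ȳ = 1780068.32/18195.75 = 97.83 in.

x̄ = 49.16 in, ȳ = 97.83 in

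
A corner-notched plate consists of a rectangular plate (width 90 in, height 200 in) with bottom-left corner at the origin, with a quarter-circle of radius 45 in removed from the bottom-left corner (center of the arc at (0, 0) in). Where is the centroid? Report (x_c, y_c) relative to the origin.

plate: A = 90 × 200 = 18000.00, centroid at (45.00, 100.00).
removed quarter-circle: A = −¼π·45² = -1590.43, centroid at (19.10, 19.10).
ΣA = 16409.57 in²
ΣAx_c = (18000.00)(45.00) + (-1590.43)(19.10) = 779625.00 in³
ΣAy_c = (18000.00)(100.00) + (-1590.43)(19.10) = 1769625.00 in³
x_c = 779625.00 / 16409.57 = 47.51 in
y_c = 1769625.00 / 16409.57 = 107.84 in

x_c = 47.51 in, y_c = 107.84 in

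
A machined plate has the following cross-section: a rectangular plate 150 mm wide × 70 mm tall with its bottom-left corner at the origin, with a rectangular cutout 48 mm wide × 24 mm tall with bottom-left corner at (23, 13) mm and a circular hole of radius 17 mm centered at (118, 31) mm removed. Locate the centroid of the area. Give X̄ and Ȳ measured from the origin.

plate: A = 150 × 70 = 10500.00, centroid at (75.00, 35.00).
hole 1: A = −(48 × 24) = -1152.00, centroid at (47.00, 25.00).
hole 2: A = −π·17² = -907.92, centroid at (118.00, 31.00).
ΣA = 8440.08 mm², ΣAX̄ = 626221.41 mm³, ΣAȲ = 310554.47 mm³.
X̄ = 626221.41/8440.08 = 74.20 mm; Ȳ = 310554.47/8440.08 = 36.80 mm.

X̄ = 74.20 mm, Ȳ = 36.80 mm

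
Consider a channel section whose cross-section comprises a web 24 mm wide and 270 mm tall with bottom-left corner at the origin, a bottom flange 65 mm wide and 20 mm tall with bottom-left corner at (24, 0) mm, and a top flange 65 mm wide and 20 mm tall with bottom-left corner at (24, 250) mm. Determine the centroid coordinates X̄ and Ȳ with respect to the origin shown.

web: A = 24 × 270 = 6480.00, centroid at (12.00, 135.00).
bottom flange: A = 65 × 20 = 1300.00, centroid at (56.50, 10.00).
top flange: A = 65 × 20 = 1300.00, centroid at (56.50, 260.00).
ΣA = 9080.00 mm², ΣAX̄ = 224660.00 mm³, ΣAȲ = 1225800.00 mm³.
X̄ = 224660.00/9080.00 = 24.74 mm; Ȳ = 1225800.00/9080.00 = 135.00 mm.

X̄ = 24.74 mm, Ȳ = 135.00 mm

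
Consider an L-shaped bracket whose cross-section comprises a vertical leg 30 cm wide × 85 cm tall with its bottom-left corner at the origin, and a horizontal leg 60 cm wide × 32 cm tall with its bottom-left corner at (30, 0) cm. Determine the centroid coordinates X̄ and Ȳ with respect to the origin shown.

X̄ = 34.33 cm, Ȳ = 31.12 cm

Part | A | x̄ᵢ | ȳᵢ | A·x̄ᵢ | A·ȳᵢ
vertical leg | 2550.00 | 15.00 | 42.50 | 38250.00 | 108375.00
horizontal leg | 1920.00 | 60.00 | 16.00 | 115200.00 | 30720.00
Σ | 4470.00 |  |  | 153450.00 | 139095.00
X̄ = 153450.00 / 4470.00 = 34.33 cm
Ȳ = 139095.00 / 4470.00 = 31.12 cm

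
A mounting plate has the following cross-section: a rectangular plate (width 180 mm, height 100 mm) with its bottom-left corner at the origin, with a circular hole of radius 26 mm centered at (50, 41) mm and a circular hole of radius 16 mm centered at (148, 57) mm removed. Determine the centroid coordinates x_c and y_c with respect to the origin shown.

x_c = 92.54 mm, y_c = 50.89 mm

plate: A = 180 × 100 = 18000.00, centroid at (90.00, 50.00).
hole 1: A = −π·26² = -2123.72, centroid at (50.00, 41.00).
hole 2: A = −π·16² = -804.25, centroid at (148.00, 57.00).
ΣA = 15072.04 mm², ΣAx_c = 1394785.51 mm³, ΣAy_c = 767085.50 mm³.
x_c = 1394785.51/15072.04 = 92.54 mm; y_c = 767085.50/15072.04 = 50.89 mm.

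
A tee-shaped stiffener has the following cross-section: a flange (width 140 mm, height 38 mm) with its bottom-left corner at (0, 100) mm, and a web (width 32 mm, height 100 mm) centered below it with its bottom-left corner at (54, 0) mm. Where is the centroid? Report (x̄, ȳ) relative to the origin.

web: A = 32 × 100 = 3200.00, centroid at (70.00, 50.00).
flange: A = 140 × 38 = 5320.00, centroid at (70.00, 119.00).
ΣA = 8520.00 mm²
ΣAx̄ = (3200.00)(70.00) + (5320.00)(70.00) = 596400.00 mm³
ΣAȳ = (3200.00)(50.00) + (5320.00)(119.00) = 793080.00 mm³
x̄ = 596400.00 / 8520.00 = 70.00 mm
ȳ = 793080.00 / 8520.00 = 93.08 mm

x̄ = 70.00 mm, ȳ = 93.08 mm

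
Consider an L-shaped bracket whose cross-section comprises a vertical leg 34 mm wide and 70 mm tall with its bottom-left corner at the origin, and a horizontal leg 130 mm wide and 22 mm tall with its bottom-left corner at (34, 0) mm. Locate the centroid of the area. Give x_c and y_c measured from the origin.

x_c = 61.76 mm, y_c = 21.90 mm

vertical leg: A = 34 × 70 = 2380.00, centroid at (17.00, 35.00).
horizontal leg: A = 130 × 22 = 2860.00, centroid at (99.00, 11.00).
ΣA = 5240.00 mm²
ΣAx_c = (2380.00)(17.00) + (2860.00)(99.00) = 323600.00 mm³
ΣAy_c = (2380.00)(35.00) + (2860.00)(11.00) = 114760.00 mm³
x_c = 323600.00 / 5240.00 = 61.76 mm
y_c = 114760.00 / 5240.00 = 21.90 mm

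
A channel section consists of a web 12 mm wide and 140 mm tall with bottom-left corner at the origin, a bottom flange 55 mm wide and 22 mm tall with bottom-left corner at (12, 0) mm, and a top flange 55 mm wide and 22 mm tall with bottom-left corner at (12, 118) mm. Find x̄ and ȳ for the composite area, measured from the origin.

web: A = 12 × 140 = 1680.00, centroid at (6.00, 70.00).
bottom flange: A = 55 × 22 = 1210.00, centroid at (39.50, 11.00).
top flange: A = 55 × 22 = 1210.00, centroid at (39.50, 129.00).
ΣA = 4100.00 mm²
ΣAx̄ = (1680.00)(6.00) + (1210.00)(39.50) + (1210.00)(39.50) = 105670.00 mm³
ΣAȳ = (1680.00)(70.00) + (1210.00)(11.00) + (1210.00)(129.00) = 287000.00 mm³
x̄ = 105670.00 / 4100.00 = 25.77 mm
ȳ = 287000.00 / 4100.00 = 70.00 mm

x̄ = 25.77 mm, ȳ = 70.00 mm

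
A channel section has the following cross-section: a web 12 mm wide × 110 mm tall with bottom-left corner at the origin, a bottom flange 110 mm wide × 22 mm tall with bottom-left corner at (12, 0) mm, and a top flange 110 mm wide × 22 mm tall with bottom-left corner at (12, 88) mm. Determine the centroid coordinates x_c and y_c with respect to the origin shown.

Part | A | x̄ᵢ | ȳᵢ | A·x̄ᵢ | A·ȳᵢ
web | 1320.00 | 6.00 | 55.00 | 7920.00 | 72600.00
bottom flange | 2420.00 | 67.00 | 11.00 | 162140.00 | 26620.00
top flange | 2420.00 | 67.00 | 99.00 | 162140.00 | 239580.00
Σ | 6160.00 |  |  | 332200.00 | 338800.00
x_c = 332200.00 / 6160.00 = 53.93 mm
y_c = 338800.00 / 6160.00 = 55.00 mm

x_c = 53.93 mm, y_c = 55.00 mm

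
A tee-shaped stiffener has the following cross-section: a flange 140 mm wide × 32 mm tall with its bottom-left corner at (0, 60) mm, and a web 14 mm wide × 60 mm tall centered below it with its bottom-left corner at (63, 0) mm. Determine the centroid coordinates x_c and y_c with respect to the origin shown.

web: A = 14 × 60 = 840.00, centroid at (70.00, 30.00).
flange: A = 140 × 32 = 4480.00, centroid at (70.00, 76.00).
ΣA = 5320.00 mm²
ΣAx_c = (840.00)(70.00) + (4480.00)(70.00) = 372400.00 mm³
ΣAy_c = (840.00)(30.00) + (4480.00)(76.00) = 365680.00 mm³
x_c = 372400.00 / 5320.00 = 70.00 mm
y_c = 365680.00 / 5320.00 = 68.74 mm

x_c = 70.00 mm, y_c = 68.74 mm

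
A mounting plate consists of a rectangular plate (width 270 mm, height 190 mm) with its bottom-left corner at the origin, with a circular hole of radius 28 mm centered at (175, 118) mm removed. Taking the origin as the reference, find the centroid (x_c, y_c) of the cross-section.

x_c = 132.98 mm, y_c = 93.84 mm

plate: A = 270 × 190 = 51300.00, centroid at (135.00, 95.00).
hole: A = −π·28² = -2463.01, centroid at (175.00, 118.00).
ΣA = 48836.99 mm², ΣAx_c = 6494473.49 mm³, ΣAy_c = 4582864.98 mm³.
x_c = 6494473.49/48836.99 = 132.98 mm; y_c = 4582864.98/48836.99 = 93.84 mm.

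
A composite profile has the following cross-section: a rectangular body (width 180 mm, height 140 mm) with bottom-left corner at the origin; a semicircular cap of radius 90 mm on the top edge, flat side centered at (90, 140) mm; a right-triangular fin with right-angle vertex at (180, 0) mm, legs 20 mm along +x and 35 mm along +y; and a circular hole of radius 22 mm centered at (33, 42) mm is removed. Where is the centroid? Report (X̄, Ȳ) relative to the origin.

X̄ = 93.28 mm, Ȳ = 108.06 mm

rectangular body: A = 180 × 140 = 25200.00, centroid at (90.00, 70.00).
semicircular top: A = ½π·90² = 12723.45, centroid at (90.00, 178.20).
triangular fin: A = ½·20·35 = 350.00, centroid at (186.67, 11.67).
hole: A = −π·22² = -1520.53, centroid at (33.00, 42.00).
ΣA = 36752.92 mm²
ΣAX̄ = (25200.00)(90.00) + (12723.45)(90.00) + (350.00)(186.67) + (-1520.53)(33.00) = 3428266.34 mm³
ΣAȲ = (25200.00)(70.00) + (12723.45)(178.20) + (350.00)(11.67) + (-1520.53)(42.00) = 3971504.07 mm³
X̄ = 3428266.34 / 36752.92 = 93.28 mm
Ȳ = 3971504.07 / 36752.92 = 108.06 mm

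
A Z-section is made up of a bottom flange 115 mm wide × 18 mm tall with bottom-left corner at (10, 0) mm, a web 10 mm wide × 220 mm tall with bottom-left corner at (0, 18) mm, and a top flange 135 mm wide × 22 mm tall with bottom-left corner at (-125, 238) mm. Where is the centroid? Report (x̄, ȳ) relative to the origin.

x̄ = -2.77 mm, ȳ = 143.61 mm

bottom flange: A = 115 × 18 = 2070.00, centroid at (67.50, 9.00).
web: A = 10 × 220 = 2200.00, centroid at (5.00, 128.00).
top flange: A = 135 × 22 = 2970.00, centroid at (-57.50, 249.00).
ΣA = 7240.00 mm²
ΣAx̄ = (2070.00)(67.50) + (2200.00)(5.00) + (2970.00)(-57.50) = -20050.00 mm³
ΣAȳ = (2070.00)(9.00) + (2200.00)(128.00) + (2970.00)(249.00) = 1039760.00 mm³
x̄ = -20050.00 / 7240.00 = -2.77 mm
ȳ = 1039760.00 / 7240.00 = 143.61 mm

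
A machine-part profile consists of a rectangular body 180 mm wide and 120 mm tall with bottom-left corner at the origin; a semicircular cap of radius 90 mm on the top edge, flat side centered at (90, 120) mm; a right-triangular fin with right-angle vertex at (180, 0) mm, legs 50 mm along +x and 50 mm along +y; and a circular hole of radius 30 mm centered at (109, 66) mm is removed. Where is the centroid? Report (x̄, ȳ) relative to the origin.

x̄ = 92.43 mm, ȳ = 95.98 mm

rectangular body: A = 180 × 120 = 21600.00, centroid at (90.00, 60.00).
semicircular top: A = ½π·90² = 12723.45, centroid at (90.00, 158.20).
triangular fin: A = ½·50·50 = 1250.00, centroid at (196.67, 16.67).
hole: A = −π·30² = -2827.43, centroid at (109.00, 66.00).
ΣA = 32746.02 mm², ΣAx̄ = 3026753.62 mm³, ΣAȳ = 3143036.76 mm³.
x̄ = 3026753.62/32746.02 = 92.43 mm; ȳ = 3143036.76/32746.02 = 95.98 mm.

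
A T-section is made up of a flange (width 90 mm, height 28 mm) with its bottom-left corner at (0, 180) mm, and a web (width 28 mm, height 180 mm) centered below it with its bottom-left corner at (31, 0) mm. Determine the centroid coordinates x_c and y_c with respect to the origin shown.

x_c = 45.00 mm, y_c = 124.67 mm

Part | A | x̄ᵢ | ȳᵢ | A·x̄ᵢ | A·ȳᵢ
web | 5040.00 | 45.00 | 90.00 | 226800.00 | 453600.00
flange | 2520.00 | 45.00 | 194.00 | 113400.00 | 488880.00
Σ | 7560.00 |  |  | 340200.00 | 942480.00
x_c = 340200.00 / 7560.00 = 45.00 mm
y_c = 942480.00 / 7560.00 = 124.67 mm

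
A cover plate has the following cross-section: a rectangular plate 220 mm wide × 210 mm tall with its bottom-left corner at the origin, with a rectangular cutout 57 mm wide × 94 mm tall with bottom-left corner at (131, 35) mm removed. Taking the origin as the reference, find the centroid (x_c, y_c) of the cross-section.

x_c = 103.51 mm, y_c = 108.02 mm

Part | A | x̄ᵢ | ȳᵢ | A·x̄ᵢ | A·ȳᵢ
plate | 46200.00 | 110.00 | 105.00 | 5082000.00 | 4851000.00
hole | -5358.00 | 159.50 | 82.00 | -854601.00 | -439356.00
Σ | 40842.00 |  |  | 4227399.00 | 4411644.00
x_c = 4227399.00 / 40842.00 = 103.51 mm
y_c = 4411644.00 / 40842.00 = 108.02 mm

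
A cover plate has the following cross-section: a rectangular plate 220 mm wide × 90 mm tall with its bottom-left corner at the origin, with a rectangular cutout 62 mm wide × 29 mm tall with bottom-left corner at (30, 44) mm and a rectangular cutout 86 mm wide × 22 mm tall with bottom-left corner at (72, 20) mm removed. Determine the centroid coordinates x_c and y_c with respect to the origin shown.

x_c = 114.88 mm, y_c = 45.14 mm

plate: A = 220 × 90 = 19800.00, centroid at (110.00, 45.00).
hole 1: A = −(62 × 29) = -1798.00, centroid at (61.00, 58.50).
hole 2: A = −(86 × 22) = -1892.00, centroid at (115.00, 31.00).
ΣA = 16110.00 mm², ΣAx_c = 1850742.00 mm³, ΣAy_c = 727165.00 mm³.
x_c = 1850742.00/16110.00 = 114.88 mm; y_c = 727165.00/16110.00 = 45.14 mm.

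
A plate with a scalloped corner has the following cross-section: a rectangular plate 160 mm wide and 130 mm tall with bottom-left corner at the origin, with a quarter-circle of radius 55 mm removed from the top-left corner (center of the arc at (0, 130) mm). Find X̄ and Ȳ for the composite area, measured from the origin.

X̄ = 87.31 mm, Ȳ = 59.63 mm

plate: A = 160 × 130 = 20800.00, centroid at (80.00, 65.00).
removed quarter-circle: A = −¼π·55² = -2375.83, centroid at (23.34, 106.66).
ΣA = 18424.17 mm², ΣAX̄ = 1608541.67 mm³, ΣAȲ = 1098600.51 mm³.
X̄ = 1608541.67/18424.17 = 87.31 mm; Ȳ = 1098600.51/18424.17 = 59.63 mm.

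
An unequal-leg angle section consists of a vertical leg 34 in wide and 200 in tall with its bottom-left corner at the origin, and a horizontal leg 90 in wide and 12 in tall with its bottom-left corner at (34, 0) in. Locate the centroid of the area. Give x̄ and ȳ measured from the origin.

x̄ = 25.50 in, ȳ = 87.12 in

vertical leg: A = 34 × 200 = 6800.00, centroid at (17.00, 100.00).
horizontal leg: A = 90 × 12 = 1080.00, centroid at (79.00, 6.00).
ΣA = 7880.00 in²
ΣAx̄ = (6800.00)(17.00) + (1080.00)(79.00) = 200920.00 in³
ΣAȳ = (6800.00)(100.00) + (1080.00)(6.00) = 686480.00 in³
x̄ = 200920.00 / 7880.00 = 25.50 in
ȳ = 686480.00 / 7880.00 = 87.12 in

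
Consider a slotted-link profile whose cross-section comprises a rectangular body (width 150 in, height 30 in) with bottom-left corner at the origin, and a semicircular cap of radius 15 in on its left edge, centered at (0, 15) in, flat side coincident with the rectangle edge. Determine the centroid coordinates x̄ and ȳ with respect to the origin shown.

x̄ = 69.07 in, ȳ = 15.00 in

Part | A | x̄ᵢ | ȳᵢ | A·x̄ᵢ | A·ȳᵢ
rectangular body | 4500.00 | 75.00 | 15.00 | 337500.00 | 67500.00
semicircular end | 353.43 | -6.37 | 15.00 | -2250.00 | 5301.44
Σ | 4853.43 |  |  | 335250.00 | 72801.44
x̄ = 335250.00 / 4853.43 = 69.07 in
ȳ = 72801.44 / 4853.43 = 15.00 in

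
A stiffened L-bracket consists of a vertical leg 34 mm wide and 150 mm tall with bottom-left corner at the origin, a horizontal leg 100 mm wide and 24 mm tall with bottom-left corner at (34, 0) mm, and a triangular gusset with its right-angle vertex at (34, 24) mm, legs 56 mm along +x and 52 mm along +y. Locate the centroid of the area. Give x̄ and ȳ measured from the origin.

x̄ = 40.75 mm, ȳ = 52.64 mm

vertical leg: A = 34 × 150 = 5100.00, centroid at (17.00, 75.00).
horizontal leg: A = 100 × 24 = 2400.00, centroid at (84.00, 12.00).
gusset: A = ½·56·52 = 1456.00, centroid at (52.67, 41.33).
ΣA = 8956.00 mm²
ΣAx̄ = (5100.00)(17.00) + (2400.00)(84.00) + (1456.00)(52.67) = 364982.67 mm³
ΣAȳ = (5100.00)(75.00) + (2400.00)(12.00) + (1456.00)(41.33) = 471481.33 mm³
x̄ = 364982.67 / 8956.00 = 40.75 mm
ȳ = 471481.33 / 8956.00 = 52.64 mm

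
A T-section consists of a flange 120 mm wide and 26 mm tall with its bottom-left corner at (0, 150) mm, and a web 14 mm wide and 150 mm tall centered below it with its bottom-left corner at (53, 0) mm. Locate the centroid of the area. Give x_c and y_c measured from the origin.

web: A = 14 × 150 = 2100.00, centroid at (60.00, 75.00).
flange: A = 120 × 26 = 3120.00, centroid at (60.00, 163.00).
ΣA = 5220.00 mm², ΣAx_c = 313200.00 mm³, ΣAy_c = 666060.00 mm³.
x_c = 313200.00/5220.00 = 60.00 mm; y_c = 666060.00/5220.00 = 127.60 mm.

x_c = 60.00 mm, y_c = 127.60 mm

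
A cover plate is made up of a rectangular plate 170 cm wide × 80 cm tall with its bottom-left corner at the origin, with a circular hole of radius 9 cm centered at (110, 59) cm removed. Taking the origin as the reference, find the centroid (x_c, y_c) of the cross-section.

Part | A | x̄ᵢ | ȳᵢ | A·x̄ᵢ | A·ȳᵢ
plate | 13600.00 | 85.00 | 40.00 | 1156000.00 | 544000.00
hole | -254.47 | 110.00 | 59.00 | -27991.59 | -15013.67
Σ | 13345.53 |  |  | 1128008.41 | 528986.33
x_c = 1128008.41 / 13345.53 = 84.52 cm
y_c = 528986.33 / 13345.53 = 39.64 cm

x_c = 84.52 cm, y_c = 39.64 cm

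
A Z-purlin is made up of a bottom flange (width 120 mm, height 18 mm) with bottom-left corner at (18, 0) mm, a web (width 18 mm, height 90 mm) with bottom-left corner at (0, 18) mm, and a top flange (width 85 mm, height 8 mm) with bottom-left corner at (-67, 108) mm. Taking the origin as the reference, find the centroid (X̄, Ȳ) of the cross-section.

Part | A | x̄ᵢ | ȳᵢ | A·x̄ᵢ | A·ȳᵢ
bottom flange | 2160.00 | 78.00 | 9.00 | 168480.00 | 19440.00
web | 1620.00 | 9.00 | 63.00 | 14580.00 | 102060.00
top flange | 680.00 | -24.50 | 112.00 | -16660.00 | 76160.00
Σ | 4460.00 |  |  | 166400.00 | 197660.00
X̄ = 166400.00 / 4460.00 = 37.31 mm
Ȳ = 197660.00 / 4460.00 = 44.32 mm

X̄ = 37.31 mm, Ȳ = 44.32 mm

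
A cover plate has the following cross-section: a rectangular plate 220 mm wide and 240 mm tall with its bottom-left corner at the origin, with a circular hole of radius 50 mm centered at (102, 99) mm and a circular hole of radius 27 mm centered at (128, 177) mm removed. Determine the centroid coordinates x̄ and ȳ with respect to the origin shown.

x̄ = 110.51 mm, ȳ = 120.81 mm

plate: A = 220 × 240 = 52800.00, centroid at (110.00, 120.00).
hole 1: A = −π·50² = -7853.98, centroid at (102.00, 99.00).
hole 2: A = −π·27² = -2290.22, centroid at (128.00, 177.00).
ΣA = 42655.80 mm², ΣAx̄ = 4713745.58 mm³, ΣAȳ = 5153086.69 mm³.
x̄ = 4713745.58/42655.80 = 110.51 mm; ȳ = 5153086.69/42655.80 = 120.81 mm.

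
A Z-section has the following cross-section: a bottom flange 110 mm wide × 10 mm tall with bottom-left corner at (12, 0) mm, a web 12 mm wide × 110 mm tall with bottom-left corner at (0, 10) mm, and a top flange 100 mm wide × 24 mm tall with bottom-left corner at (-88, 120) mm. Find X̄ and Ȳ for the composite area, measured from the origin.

bottom flange: A = 110 × 10 = 1100.00, centroid at (67.00, 5.00).
web: A = 12 × 110 = 1320.00, centroid at (6.00, 65.00).
top flange: A = 100 × 24 = 2400.00, centroid at (-38.00, 132.00).
ΣA = 4820.00 mm², ΣAX̄ = -9580.00 mm³, ΣAȲ = 408100.00 mm³.
X̄ = -9580.00/4820.00 = -1.99 mm; Ȳ = 408100.00/4820.00 = 84.67 mm.

X̄ = -1.99 mm, Ȳ = 84.67 mm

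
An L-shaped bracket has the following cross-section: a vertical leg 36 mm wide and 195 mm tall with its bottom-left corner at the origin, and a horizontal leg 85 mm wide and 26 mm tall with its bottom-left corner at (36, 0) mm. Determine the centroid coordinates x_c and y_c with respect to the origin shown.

Part | A | x̄ᵢ | ȳᵢ | A·x̄ᵢ | A·ȳᵢ
vertical leg | 7020.00 | 18.00 | 97.50 | 126360.00 | 684450.00
horizontal leg | 2210.00 | 78.50 | 13.00 | 173485.00 | 28730.00
Σ | 9230.00 |  |  | 299845.00 | 713180.00
x_c = 299845.00 / 9230.00 = 32.49 mm
y_c = 713180.00 / 9230.00 = 77.27 mm

x_c = 32.49 mm, y_c = 77.27 mm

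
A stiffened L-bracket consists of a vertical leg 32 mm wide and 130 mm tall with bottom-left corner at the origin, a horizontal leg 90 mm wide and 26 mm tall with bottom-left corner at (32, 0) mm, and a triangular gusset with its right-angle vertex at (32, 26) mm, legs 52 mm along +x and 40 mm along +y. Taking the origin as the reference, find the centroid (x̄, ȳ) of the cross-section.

x̄ = 39.53 mm, ȳ = 45.32 mm

vertical leg: A = 32 × 130 = 4160.00, centroid at (16.00, 65.00).
horizontal leg: A = 90 × 26 = 2340.00, centroid at (77.00, 13.00).
gusset: A = ½·52·40 = 1040.00, centroid at (49.33, 39.33).
ΣA = 7540.00 mm², ΣAx̄ = 298046.67 mm³, ΣAȳ = 341726.67 mm³.
x̄ = 298046.67/7540.00 = 39.53 mm; ȳ = 341726.67/7540.00 = 45.32 mm.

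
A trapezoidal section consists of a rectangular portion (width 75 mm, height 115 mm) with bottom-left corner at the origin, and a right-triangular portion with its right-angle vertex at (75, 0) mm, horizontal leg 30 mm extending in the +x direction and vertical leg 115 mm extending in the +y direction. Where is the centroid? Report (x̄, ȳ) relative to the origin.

x̄ = 45.42 mm, ȳ = 54.31 mm

rectangular portion: A = 75 × 115 = 8625.00, centroid at (37.50, 57.50).
triangular portion: A = ½·30·115 = 1725.00, centroid at (85.00, 38.33).
ΣA = 10350.00 mm²
ΣAx̄ = (8625.00)(37.50) + (1725.00)(85.00) = 470062.50 mm³
ΣAȳ = (8625.00)(57.50) + (1725.00)(38.33) = 562062.50 mm³
x̄ = 470062.50 / 10350.00 = 45.42 mm
ȳ = 562062.50 / 10350.00 = 54.31 mm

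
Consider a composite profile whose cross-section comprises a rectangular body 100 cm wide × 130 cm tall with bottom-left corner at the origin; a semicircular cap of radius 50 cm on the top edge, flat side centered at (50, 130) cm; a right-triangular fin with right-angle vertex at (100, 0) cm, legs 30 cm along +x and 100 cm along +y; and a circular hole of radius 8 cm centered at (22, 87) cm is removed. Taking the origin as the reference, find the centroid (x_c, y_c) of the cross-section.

Part | A | x̄ᵢ | ȳᵢ | A·x̄ᵢ | A·ȳᵢ
rectangular body | 13000.00 | 50.00 | 65.00 | 650000.00 | 845000.00
semicircular top | 3926.99 | 50.00 | 151.22 | 196349.54 | 593842.14
triangular fin | 1500.00 | 110.00 | 33.33 | 165000.00 | 50000.00
hole | -201.06 | 22.00 | 87.00 | -4423.36 | -17492.39
Σ | 18225.93 |  |  | 1006926.18 | 1471349.75
x_c = 1006926.18 / 18225.93 = 55.25 cm
y_c = 1471349.75 / 18225.93 = 80.73 cm

x_c = 55.25 cm, y_c = 80.73 cm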